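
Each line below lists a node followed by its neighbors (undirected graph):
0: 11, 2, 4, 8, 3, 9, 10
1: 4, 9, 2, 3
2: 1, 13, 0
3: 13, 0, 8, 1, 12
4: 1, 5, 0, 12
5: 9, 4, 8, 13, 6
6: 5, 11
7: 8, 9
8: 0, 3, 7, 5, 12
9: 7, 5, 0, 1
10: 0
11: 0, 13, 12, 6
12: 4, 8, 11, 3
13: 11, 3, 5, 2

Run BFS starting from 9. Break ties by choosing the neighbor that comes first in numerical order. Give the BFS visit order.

Visit 9; enqueue 0, 1, 5, 7 → queue [0, 1, 5, 7]
Visit 0; enqueue 2, 3, 4, 8, 10, 11 → queue [1, 5, 7, 2, 3, 4, 8, 10, 11]
Visit 1 → queue [5, 7, 2, 3, 4, 8, 10, 11]
Visit 5; enqueue 6, 13 → queue [7, 2, 3, 4, 8, 10, 11, 6, 13]
Visit 7 → queue [2, 3, 4, 8, 10, 11, 6, 13]
Visit 2 → queue [3, 4, 8, 10, 11, 6, 13]
Visit 3; enqueue 12 → queue [4, 8, 10, 11, 6, 13, 12]
Visit 4 → queue [8, 10, 11, 6, 13, 12]
Visit 8 → queue [10, 11, 6, 13, 12]
Visit 10 → queue [11, 6, 13, 12]
Visit 11 → queue [6, 13, 12]
Visit 6 → queue [13, 12]
Visit 13 → queue [12]
Visit 12 → queue []

9 -> 0 -> 1 -> 5 -> 7 -> 2 -> 3 -> 4 -> 8 -> 10 -> 11 -> 6 -> 13 -> 12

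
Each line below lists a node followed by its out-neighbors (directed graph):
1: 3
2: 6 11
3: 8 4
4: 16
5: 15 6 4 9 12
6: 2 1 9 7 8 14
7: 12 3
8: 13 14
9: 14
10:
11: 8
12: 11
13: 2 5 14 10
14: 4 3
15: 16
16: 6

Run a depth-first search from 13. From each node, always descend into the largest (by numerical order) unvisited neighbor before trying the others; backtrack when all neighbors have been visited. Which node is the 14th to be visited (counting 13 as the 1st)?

Visit 13
13 → 14
14 → 4
4 → 16
16 → 6
6 → 9
6 → 8
6 → 7
7 → 12
12 → 11
7 → 3
6 → 2
6 → 1
13 → 10
13 → 5
5 → 15

Visit order: 13, 14, 4, 16, 6, 9, 8, 7, 12, 11, 3, 2, 1, 10, 5, 15

10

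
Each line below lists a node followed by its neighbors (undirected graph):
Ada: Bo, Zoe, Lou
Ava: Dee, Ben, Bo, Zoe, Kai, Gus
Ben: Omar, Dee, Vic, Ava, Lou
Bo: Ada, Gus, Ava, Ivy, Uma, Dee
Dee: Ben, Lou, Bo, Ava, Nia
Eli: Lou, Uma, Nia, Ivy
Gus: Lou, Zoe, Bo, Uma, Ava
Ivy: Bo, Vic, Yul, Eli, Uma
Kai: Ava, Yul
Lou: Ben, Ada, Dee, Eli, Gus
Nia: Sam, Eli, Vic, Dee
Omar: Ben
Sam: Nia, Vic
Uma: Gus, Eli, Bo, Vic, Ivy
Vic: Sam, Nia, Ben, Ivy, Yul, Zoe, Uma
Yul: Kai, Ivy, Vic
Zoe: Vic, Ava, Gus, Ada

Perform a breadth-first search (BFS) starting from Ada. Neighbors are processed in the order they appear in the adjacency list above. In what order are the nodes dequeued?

Visit Ada; enqueue Bo, Zoe, Lou → queue [Bo, Zoe, Lou]
Visit Bo; enqueue Gus, Ava, Ivy, Uma, Dee → queue [Zoe, Lou, Gus, Ava, Ivy, Uma, Dee]
Visit Zoe; enqueue Vic → queue [Lou, Gus, Ava, Ivy, Uma, Dee, Vic]
Visit Lou; enqueue Ben, Eli → queue [Gus, Ava, Ivy, Uma, Dee, Vic, Ben, Eli]
Visit Gus → queue [Ava, Ivy, Uma, Dee, Vic, Ben, Eli]
Visit Ava; enqueue Kai → queue [Ivy, Uma, Dee, Vic, Ben, Eli, Kai]
Visit Ivy; enqueue Yul → queue [Uma, Dee, Vic, Ben, Eli, Kai, Yul]
Visit Uma → queue [Dee, Vic, Ben, Eli, Kai, Yul]
Visit Dee; enqueue Nia → queue [Vic, Ben, Eli, Kai, Yul, Nia]
Visit Vic; enqueue Sam → queue [Ben, Eli, Kai, Yul, Nia, Sam]
Visit Ben; enqueue Omar → queue [Eli, Kai, Yul, Nia, Sam, Omar]
Visit Eli → queue [Kai, Yul, Nia, Sam, Omar]
Visit Kai → queue [Yul, Nia, Sam, Omar]
Visit Yul → queue [Nia, Sam, Omar]
Visit Nia → queue [Sam, Omar]
Visit Sam → queue [Omar]
Visit Omar → queue []

Ada Bo Zoe Lou Gus Ava Ivy Uma Dee Vic Ben Eli Kai Yul Nia Sam Omar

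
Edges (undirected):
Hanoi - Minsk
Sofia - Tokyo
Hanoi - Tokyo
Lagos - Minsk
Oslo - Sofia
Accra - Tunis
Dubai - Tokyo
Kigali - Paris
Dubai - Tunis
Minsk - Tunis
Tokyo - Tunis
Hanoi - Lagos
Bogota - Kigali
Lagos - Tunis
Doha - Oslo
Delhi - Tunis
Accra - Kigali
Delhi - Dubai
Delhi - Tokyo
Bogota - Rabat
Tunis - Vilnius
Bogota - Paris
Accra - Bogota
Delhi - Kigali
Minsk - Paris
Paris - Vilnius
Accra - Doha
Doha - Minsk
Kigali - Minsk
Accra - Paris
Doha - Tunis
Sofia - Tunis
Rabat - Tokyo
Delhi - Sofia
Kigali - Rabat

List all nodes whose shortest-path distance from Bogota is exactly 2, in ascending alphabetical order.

Level 0: Bogota
Level 1: Accra, Kigali, Paris, Rabat
Level 2: Delhi, Doha, Minsk, Tokyo, Tunis, Vilnius
Level 3: Dubai, Hanoi, Lagos, Oslo, Sofia

Delhi, Doha, Minsk, Tokyo, Tunis, Vilnius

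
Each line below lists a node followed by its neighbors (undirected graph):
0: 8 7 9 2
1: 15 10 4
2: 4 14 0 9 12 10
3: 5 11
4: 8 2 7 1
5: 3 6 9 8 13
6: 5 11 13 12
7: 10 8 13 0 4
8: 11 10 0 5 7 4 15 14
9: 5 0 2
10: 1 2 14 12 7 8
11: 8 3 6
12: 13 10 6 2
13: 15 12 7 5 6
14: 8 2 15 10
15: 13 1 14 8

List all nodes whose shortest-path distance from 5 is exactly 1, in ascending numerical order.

Level 0: 5
Level 1: 3, 6, 8, 9, 13
Level 2: 0, 2, 4, 7, 10, 11, 12, 14, 15
Level 3: 1

3, 6, 8, 9, 13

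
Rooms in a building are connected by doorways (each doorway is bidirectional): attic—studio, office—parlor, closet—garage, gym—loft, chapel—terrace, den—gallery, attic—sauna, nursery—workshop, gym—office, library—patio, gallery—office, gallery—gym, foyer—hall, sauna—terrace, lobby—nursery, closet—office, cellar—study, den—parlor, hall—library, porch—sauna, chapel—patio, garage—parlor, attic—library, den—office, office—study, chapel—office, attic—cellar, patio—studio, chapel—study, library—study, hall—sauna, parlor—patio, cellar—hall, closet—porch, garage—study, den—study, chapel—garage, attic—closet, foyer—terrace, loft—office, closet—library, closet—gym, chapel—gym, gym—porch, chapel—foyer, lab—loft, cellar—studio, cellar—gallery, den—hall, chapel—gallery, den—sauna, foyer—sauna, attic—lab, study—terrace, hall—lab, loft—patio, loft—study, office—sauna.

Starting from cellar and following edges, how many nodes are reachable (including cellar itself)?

BFS from cellar visits: cellar, attic, gallery, hall, studio, study, closet, lab, library, sauna, chapel, den, gym, office, foyer, patio, garage, loft, terrace, porch, parlor
Reachable nodes: 21 of 24 total.

21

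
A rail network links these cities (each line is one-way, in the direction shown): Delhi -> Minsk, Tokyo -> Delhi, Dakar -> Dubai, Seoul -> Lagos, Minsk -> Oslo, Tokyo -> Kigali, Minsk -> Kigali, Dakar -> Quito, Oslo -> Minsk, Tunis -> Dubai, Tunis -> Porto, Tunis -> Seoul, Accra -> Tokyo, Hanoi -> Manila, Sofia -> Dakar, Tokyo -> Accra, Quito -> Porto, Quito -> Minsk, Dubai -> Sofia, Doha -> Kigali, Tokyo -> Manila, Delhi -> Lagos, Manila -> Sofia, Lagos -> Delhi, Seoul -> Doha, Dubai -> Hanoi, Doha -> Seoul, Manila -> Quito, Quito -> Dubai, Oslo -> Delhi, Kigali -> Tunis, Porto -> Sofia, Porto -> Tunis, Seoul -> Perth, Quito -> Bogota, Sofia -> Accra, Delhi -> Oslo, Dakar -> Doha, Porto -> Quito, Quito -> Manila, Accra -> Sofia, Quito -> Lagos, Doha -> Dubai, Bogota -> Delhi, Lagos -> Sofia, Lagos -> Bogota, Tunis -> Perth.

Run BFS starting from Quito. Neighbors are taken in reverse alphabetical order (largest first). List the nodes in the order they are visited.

Visit Quito; enqueue Porto, Minsk, Manila, Lagos, Dubai, Bogota → queue [Porto, Minsk, Manila, Lagos, Dubai, Bogota]
Visit Porto; enqueue Tunis, Sofia → queue [Minsk, Manila, Lagos, Dubai, Bogota, Tunis, Sofia]
Visit Minsk; enqueue Oslo, Kigali → queue [Manila, Lagos, Dubai, Bogota, Tunis, Sofia, Oslo, Kigali]
Visit Manila → queue [Lagos, Dubai, Bogota, Tunis, Sofia, Oslo, Kigali]
Visit Lagos; enqueue Delhi → queue [Dubai, Bogota, Tunis, Sofia, Oslo, Kigali, Delhi]
Visit Dubai; enqueue Hanoi → queue [Bogota, Tunis, Sofia, Oslo, Kigali, Delhi, Hanoi]
Visit Bogota → queue [Tunis, Sofia, Oslo, Kigali, Delhi, Hanoi]
Visit Tunis; enqueue Seoul, Perth → queue [Sofia, Oslo, Kigali, Delhi, Hanoi, Seoul, Perth]
Visit Sofia; enqueue Dakar, Accra → queue [Oslo, Kigali, Delhi, Hanoi, Seoul, Perth, Dakar, Accra]
Visit Oslo → queue [Kigali, Delhi, Hanoi, Seoul, Perth, Dakar, Accra]
Visit Kigali → queue [Delhi, Hanoi, Seoul, Perth, Dakar, Accra]
Visit Delhi → queue [Hanoi, Seoul, Perth, Dakar, Accra]
Visit Hanoi → queue [Seoul, Perth, Dakar, Accra]
Visit Seoul; enqueue Doha → queue [Perth, Dakar, Accra, Doha]
Visit Perth → queue [Dakar, Accra, Doha]
Visit Dakar → queue [Accra, Doha]
Visit Accra; enqueue Tokyo → queue [Doha, Tokyo]
Visit Doha → queue [Tokyo]
Visit Tokyo → queue []

Quito Porto Minsk Manila Lagos Dubai Bogota Tunis Sofia Oslo Kigali Delhi Hanoi Seoul Perth Dakar Accra Doha Tokyo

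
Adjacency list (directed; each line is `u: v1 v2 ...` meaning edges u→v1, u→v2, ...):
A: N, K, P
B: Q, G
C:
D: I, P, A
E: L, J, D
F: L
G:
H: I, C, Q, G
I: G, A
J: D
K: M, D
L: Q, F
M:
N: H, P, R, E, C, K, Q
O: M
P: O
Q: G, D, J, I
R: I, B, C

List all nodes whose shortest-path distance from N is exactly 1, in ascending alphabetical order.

C, E, H, K, P, Q, R

Level 0: N
Level 1: C, E, H, K, P, Q, R
Level 2: B, D, G, I, J, L, M, O
Level 3: A, F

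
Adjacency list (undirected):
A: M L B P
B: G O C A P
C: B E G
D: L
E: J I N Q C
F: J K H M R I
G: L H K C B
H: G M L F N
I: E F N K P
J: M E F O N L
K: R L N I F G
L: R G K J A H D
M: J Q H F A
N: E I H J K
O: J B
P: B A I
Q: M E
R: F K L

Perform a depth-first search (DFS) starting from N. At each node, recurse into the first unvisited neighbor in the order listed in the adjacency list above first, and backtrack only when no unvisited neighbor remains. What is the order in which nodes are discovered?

N, E, J, M, Q, H, G, L, R, F, K, I, P, B, O, C, A, D

Visit N
N → E
E → J
J → M
M → Q
M → H
H → G
G → L
L → R
R → F
F → K
K → I
I → P
P → B
B → O
B → C
B → A
L → D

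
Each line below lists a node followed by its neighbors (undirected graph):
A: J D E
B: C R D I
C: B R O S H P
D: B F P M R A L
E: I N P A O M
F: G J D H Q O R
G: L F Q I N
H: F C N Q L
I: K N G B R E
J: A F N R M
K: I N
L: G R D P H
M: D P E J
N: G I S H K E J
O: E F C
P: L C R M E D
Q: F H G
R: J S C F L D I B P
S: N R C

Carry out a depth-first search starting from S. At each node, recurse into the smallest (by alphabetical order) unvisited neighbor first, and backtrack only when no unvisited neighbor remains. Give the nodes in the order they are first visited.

Visit S
S → C
C → B
B → D
D → A
A → E
E → I
I → G
G → F
F → H
H → L
L → P
P → M
M → J
J → N
N → K
J → R
H → Q
F → O

S, C, B, D, A, E, I, G, F, H, L, P, M, J, N, K, R, Q, O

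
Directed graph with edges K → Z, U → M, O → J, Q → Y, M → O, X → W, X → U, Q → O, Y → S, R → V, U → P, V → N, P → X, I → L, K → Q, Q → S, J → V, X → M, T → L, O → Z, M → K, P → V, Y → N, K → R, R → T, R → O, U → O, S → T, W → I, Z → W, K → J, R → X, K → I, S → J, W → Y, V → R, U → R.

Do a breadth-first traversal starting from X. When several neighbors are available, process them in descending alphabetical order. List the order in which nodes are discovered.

X -> W -> U -> M -> Y -> I -> R -> P -> O -> K -> S -> N -> L -> V -> T -> Z -> J -> Q

Visit X; enqueue W, U, M → queue [W, U, M]
Visit W; enqueue Y, I → queue [U, M, Y, I]
Visit U; enqueue R, P, O → queue [M, Y, I, R, P, O]
Visit M; enqueue K → queue [Y, I, R, P, O, K]
Visit Y; enqueue S, N → queue [I, R, P, O, K, S, N]
Visit I; enqueue L → queue [R, P, O, K, S, N, L]
Visit R; enqueue V, T → queue [P, O, K, S, N, L, V, T]
Visit P → queue [O, K, S, N, L, V, T]
Visit O; enqueue Z, J → queue [K, S, N, L, V, T, Z, J]
Visit K; enqueue Q → queue [S, N, L, V, T, Z, J, Q]
Visit S → queue [N, L, V, T, Z, J, Q]
Visit N → queue [L, V, T, Z, J, Q]
Visit L → queue [V, T, Z, J, Q]
Visit V → queue [T, Z, J, Q]
Visit T → queue [Z, J, Q]
Visit Z → queue [J, Q]
Visit J → queue [Q]
Visit Q → queue []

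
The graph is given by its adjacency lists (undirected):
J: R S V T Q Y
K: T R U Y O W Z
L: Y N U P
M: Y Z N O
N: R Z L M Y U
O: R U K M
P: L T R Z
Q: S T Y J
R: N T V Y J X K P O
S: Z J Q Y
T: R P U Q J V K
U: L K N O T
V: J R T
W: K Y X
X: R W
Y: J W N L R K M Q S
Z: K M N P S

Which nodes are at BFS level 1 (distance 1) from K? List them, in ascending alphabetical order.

O, R, T, U, W, Y, Z

Level 0: K
Level 1: O, R, T, U, W, Y, Z
Level 2: J, L, M, N, P, Q, S, V, X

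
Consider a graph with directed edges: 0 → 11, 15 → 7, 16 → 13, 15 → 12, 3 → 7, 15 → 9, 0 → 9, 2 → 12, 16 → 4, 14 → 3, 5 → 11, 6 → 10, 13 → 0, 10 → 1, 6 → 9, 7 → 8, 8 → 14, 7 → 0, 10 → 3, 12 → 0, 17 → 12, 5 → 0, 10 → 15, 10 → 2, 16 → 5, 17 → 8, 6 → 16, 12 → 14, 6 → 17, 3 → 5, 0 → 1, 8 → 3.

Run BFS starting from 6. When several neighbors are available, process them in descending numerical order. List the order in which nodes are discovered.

Visit 6; enqueue 17, 16, 10, 9 → queue [17, 16, 10, 9]
Visit 17; enqueue 12, 8 → queue [16, 10, 9, 12, 8]
Visit 16; enqueue 13, 5, 4 → queue [10, 9, 12, 8, 13, 5, 4]
Visit 10; enqueue 15, 3, 2, 1 → queue [9, 12, 8, 13, 5, 4, 15, 3, 2, 1]
Visit 9 → queue [12, 8, 13, 5, 4, 15, 3, 2, 1]
Visit 12; enqueue 14, 0 → queue [8, 13, 5, 4, 15, 3, 2, 1, 14, 0]
Visit 8 → queue [13, 5, 4, 15, 3, 2, 1, 14, 0]
Visit 13 → queue [5, 4, 15, 3, 2, 1, 14, 0]
Visit 5; enqueue 11 → queue [4, 15, 3, 2, 1, 14, 0, 11]
Visit 4 → queue [15, 3, 2, 1, 14, 0, 11]
Visit 15; enqueue 7 → queue [3, 2, 1, 14, 0, 11, 7]
Visit 3 → queue [2, 1, 14, 0, 11, 7]
Visit 2 → queue [1, 14, 0, 11, 7]
Visit 1 → queue [14, 0, 11, 7]
Visit 14 → queue [0, 11, 7]
Visit 0 → queue [11, 7]
Visit 11 → queue [7]
Visit 7 → queue []

6, 17, 16, 10, 9, 12, 8, 13, 5, 4, 15, 3, 2, 1, 14, 0, 11, 7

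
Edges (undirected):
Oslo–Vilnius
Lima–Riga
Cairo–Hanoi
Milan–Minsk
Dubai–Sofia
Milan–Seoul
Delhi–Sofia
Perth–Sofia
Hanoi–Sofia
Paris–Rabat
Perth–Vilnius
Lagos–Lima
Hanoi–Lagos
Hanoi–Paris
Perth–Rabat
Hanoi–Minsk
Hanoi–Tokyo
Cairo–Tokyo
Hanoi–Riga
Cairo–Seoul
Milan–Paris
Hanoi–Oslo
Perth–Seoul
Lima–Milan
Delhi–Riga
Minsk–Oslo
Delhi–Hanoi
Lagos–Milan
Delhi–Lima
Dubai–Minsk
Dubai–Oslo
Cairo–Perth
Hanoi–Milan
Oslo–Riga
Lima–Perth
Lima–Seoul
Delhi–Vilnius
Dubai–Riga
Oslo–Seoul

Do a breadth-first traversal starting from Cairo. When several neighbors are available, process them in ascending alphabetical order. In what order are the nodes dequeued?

Cairo, Hanoi, Perth, Seoul, Tokyo, Delhi, Lagos, Milan, Minsk, Oslo, Paris, Riga, Sofia, Lima, Rabat, Vilnius, Dubai

Visit Cairo; enqueue Hanoi, Perth, Seoul, Tokyo → queue [Hanoi, Perth, Seoul, Tokyo]
Visit Hanoi; enqueue Delhi, Lagos, Milan, Minsk, Oslo, Paris, Riga, Sofia → queue [Perth, Seoul, Tokyo, Delhi, Lagos, Milan, Minsk, Oslo, Paris, Riga, Sofia]
Visit Perth; enqueue Lima, Rabat, Vilnius → queue [Seoul, Tokyo, Delhi, Lagos, Milan, Minsk, Oslo, Paris, Riga, Sofia, Lima, Rabat, Vilnius]
Visit Seoul → queue [Tokyo, Delhi, Lagos, Milan, Minsk, Oslo, Paris, Riga, Sofia, Lima, Rabat, Vilnius]
Visit Tokyo → queue [Delhi, Lagos, Milan, Minsk, Oslo, Paris, Riga, Sofia, Lima, Rabat, Vilnius]
Visit Delhi → queue [Lagos, Milan, Minsk, Oslo, Paris, Riga, Sofia, Lima, Rabat, Vilnius]
Visit Lagos → queue [Milan, Minsk, Oslo, Paris, Riga, Sofia, Lima, Rabat, Vilnius]
Visit Milan → queue [Minsk, Oslo, Paris, Riga, Sofia, Lima, Rabat, Vilnius]
Visit Minsk; enqueue Dubai → queue [Oslo, Paris, Riga, Sofia, Lima, Rabat, Vilnius, Dubai]
Visit Oslo → queue [Paris, Riga, Sofia, Lima, Rabat, Vilnius, Dubai]
Visit Paris → queue [Riga, Sofia, Lima, Rabat, Vilnius, Dubai]
Visit Riga → queue [Sofia, Lima, Rabat, Vilnius, Dubai]
Visit Sofia → queue [Lima, Rabat, Vilnius, Dubai]
Visit Lima → queue [Rabat, Vilnius, Dubai]
Visit Rabat → queue [Vilnius, Dubai]
Visit Vilnius → queue [Dubai]
Visit Dubai → queue []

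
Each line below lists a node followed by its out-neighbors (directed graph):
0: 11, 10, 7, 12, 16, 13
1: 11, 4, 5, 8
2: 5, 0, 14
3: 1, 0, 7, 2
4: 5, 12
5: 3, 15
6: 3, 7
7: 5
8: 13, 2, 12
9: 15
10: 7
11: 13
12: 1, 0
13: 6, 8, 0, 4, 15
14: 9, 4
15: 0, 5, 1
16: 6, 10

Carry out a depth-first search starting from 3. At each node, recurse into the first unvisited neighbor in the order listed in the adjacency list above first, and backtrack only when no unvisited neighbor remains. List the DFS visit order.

3 → 1 → 11 → 13 → 6 → 7 → 5 → 15 → 0 → 10 → 12 → 16 → 8 → 2 → 14 → 9 → 4

Visit 3
3 → 1
1 → 11
11 → 13
13 → 6
6 → 7
7 → 5
5 → 15
15 → 0
0 → 10
0 → 12
0 → 16
13 → 8
8 → 2
2 → 14
14 → 9
14 → 4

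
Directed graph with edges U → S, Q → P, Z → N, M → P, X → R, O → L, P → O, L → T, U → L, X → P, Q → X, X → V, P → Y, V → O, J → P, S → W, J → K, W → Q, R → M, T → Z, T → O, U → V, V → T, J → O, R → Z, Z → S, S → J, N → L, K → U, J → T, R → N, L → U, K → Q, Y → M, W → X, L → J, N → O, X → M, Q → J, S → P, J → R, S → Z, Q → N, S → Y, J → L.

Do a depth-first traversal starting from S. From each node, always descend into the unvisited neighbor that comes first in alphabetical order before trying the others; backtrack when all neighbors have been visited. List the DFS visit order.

S, J, K, Q, N, L, T, O, Z, U, V, P, Y, M, X, R, W

Visit S
S → J
J → K
K → Q
Q → N
N → L
L → T
T → O
T → Z
L → U
U → V
Q → P
P → Y
Y → M
Q → X
X → R
S → W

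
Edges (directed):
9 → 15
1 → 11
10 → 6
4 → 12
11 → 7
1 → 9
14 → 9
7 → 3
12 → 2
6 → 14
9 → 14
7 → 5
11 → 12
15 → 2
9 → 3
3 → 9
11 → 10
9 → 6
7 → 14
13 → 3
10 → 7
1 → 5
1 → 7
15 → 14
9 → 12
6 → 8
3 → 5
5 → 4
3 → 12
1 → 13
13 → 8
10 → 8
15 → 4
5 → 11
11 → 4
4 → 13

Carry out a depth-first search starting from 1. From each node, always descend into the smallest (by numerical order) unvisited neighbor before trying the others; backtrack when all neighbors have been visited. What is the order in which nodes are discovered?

Visit 1
1 → 5
5 → 4
4 → 12
12 → 2
4 → 13
13 → 3
3 → 9
9 → 6
6 → 8
6 → 14
9 → 15
5 → 11
11 → 7
11 → 10

1 → 5 → 4 → 12 → 2 → 13 → 3 → 9 → 6 → 8 → 14 → 15 → 11 → 7 → 10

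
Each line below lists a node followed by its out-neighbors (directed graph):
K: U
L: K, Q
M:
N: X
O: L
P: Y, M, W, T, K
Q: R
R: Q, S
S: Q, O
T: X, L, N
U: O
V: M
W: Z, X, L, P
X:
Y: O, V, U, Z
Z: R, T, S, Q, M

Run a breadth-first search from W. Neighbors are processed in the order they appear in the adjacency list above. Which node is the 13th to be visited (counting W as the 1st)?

N

Visit W; enqueue Z, X, L, P → queue [Z, X, L, P]
Visit Z; enqueue R, T, S, Q, M → queue [X, L, P, R, T, S, Q, M]
Visit X → queue [L, P, R, T, S, Q, M]
Visit L; enqueue K → queue [P, R, T, S, Q, M, K]
Visit P; enqueue Y → queue [R, T, S, Q, M, K, Y]
Visit R → queue [T, S, Q, M, K, Y]
Visit T; enqueue N → queue [S, Q, M, K, Y, N]
Visit S; enqueue O → queue [Q, M, K, Y, N, O]
Visit Q → queue [M, K, Y, N, O]
Visit M → queue [K, Y, N, O]
Visit K; enqueue U → queue [Y, N, O, U]
Visit Y; enqueue V → queue [N, O, U, V]
Visit N → queue [O, U, V]
Visit O → queue [U, V]
Visit U → queue [V]
Visit V → queue []

Visit order: W, Z, X, L, P, R, T, S, Q, M, K, Y, N, O, U, V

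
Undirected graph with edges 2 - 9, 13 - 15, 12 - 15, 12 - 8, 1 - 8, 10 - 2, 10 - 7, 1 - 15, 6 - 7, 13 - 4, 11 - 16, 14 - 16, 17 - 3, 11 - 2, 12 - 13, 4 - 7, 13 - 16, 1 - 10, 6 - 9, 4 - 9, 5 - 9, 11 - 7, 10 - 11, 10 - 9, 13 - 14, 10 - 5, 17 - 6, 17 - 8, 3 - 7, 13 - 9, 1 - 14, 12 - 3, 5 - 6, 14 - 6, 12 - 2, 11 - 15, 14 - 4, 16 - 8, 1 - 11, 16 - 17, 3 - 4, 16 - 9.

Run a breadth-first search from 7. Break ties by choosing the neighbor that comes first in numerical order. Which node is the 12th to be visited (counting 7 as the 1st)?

Visit 7; enqueue 3, 4, 6, 10, 11 → queue [3, 4, 6, 10, 11]
Visit 3; enqueue 12, 17 → queue [4, 6, 10, 11, 12, 17]
Visit 4; enqueue 9, 13, 14 → queue [6, 10, 11, 12, 17, 9, 13, 14]
Visit 6; enqueue 5 → queue [10, 11, 12, 17, 9, 13, 14, 5]
Visit 10; enqueue 1, 2 → queue [11, 12, 17, 9, 13, 14, 5, 1, 2]
Visit 11; enqueue 15, 16 → queue [12, 17, 9, 13, 14, 5, 1, 2, 15, 16]
Visit 12; enqueue 8 → queue [17, 9, 13, 14, 5, 1, 2, 15, 16, 8]
Visit 17 → queue [9, 13, 14, 5, 1, 2, 15, 16, 8]
Visit 9 → queue [13, 14, 5, 1, 2, 15, 16, 8]
Visit 13 → queue [14, 5, 1, 2, 15, 16, 8]
Visit 14 → queue [5, 1, 2, 15, 16, 8]
Visit 5 → queue [1, 2, 15, 16, 8]
Visit 1 → queue [2, 15, 16, 8]
Visit 2 → queue [15, 16, 8]
Visit 15 → queue [16, 8]
Visit 16 → queue [8]
Visit 8 → queue []

Visit order: 7, 3, 4, 6, 10, 11, 12, 17, 9, 13, 14, 5, 1, 2, 15, 16, 8

5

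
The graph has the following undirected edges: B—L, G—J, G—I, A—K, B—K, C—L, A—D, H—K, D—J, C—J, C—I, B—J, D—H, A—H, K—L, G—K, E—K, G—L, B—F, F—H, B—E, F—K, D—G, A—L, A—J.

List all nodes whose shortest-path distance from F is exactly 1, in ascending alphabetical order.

B, H, K

Level 0: F
Level 1: B, H, K
Level 2: A, D, E, G, J, L
Level 3: C, I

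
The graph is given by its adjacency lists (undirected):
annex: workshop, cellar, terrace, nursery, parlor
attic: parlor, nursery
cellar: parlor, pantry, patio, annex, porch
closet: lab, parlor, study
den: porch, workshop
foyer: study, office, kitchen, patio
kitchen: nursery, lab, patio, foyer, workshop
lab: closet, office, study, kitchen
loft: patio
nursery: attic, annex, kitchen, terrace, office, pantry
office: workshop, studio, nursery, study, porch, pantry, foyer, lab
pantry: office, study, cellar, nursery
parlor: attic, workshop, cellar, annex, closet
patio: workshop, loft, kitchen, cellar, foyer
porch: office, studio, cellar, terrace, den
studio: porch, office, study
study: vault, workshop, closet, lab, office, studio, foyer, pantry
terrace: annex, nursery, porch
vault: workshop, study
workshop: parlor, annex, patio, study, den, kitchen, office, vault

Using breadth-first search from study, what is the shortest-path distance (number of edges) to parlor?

Level 0: study
Level 1: closet, foyer, lab, office, pantry, studio, vault, workshop
Level 2: annex, cellar, den, kitchen, nursery, parlor, patio, porch
Level 3: attic, loft, terrace
parlor first appears at level 2.

2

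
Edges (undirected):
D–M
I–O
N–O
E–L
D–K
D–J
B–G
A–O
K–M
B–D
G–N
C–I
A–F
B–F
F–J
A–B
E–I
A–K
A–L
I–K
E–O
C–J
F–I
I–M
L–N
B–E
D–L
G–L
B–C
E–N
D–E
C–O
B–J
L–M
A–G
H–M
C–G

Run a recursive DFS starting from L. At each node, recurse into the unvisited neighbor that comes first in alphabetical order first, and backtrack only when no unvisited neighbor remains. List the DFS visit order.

L → A → B → C → G → N → E → D → J → F → I → K → M → H → O

Visit L
L → A
A → B
B → C
C → G
G → N
N → E
E → D
D → J
J → F
F → I
I → K
K → M
M → H
I → O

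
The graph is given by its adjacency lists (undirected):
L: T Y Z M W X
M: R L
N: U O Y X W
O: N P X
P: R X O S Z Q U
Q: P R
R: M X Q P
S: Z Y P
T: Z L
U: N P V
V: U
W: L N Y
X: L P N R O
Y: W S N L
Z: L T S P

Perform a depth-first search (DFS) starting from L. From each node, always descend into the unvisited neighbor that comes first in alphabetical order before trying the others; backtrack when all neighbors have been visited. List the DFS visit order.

L, M, R, P, O, N, U, V, W, Y, S, Z, T, X, Q

Visit L
L → M
M → R
R → P
P → O
O → N
N → U
U → V
N → W
W → Y
Y → S
S → Z
Z → T
N → X
P → Q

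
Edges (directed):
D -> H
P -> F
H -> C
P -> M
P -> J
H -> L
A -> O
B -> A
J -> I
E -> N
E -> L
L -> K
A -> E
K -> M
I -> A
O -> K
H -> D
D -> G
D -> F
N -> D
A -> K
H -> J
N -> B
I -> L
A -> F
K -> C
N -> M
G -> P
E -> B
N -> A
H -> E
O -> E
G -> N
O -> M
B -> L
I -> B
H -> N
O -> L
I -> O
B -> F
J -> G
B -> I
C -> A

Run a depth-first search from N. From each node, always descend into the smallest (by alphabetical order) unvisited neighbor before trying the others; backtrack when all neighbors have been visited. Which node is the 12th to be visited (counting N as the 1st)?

D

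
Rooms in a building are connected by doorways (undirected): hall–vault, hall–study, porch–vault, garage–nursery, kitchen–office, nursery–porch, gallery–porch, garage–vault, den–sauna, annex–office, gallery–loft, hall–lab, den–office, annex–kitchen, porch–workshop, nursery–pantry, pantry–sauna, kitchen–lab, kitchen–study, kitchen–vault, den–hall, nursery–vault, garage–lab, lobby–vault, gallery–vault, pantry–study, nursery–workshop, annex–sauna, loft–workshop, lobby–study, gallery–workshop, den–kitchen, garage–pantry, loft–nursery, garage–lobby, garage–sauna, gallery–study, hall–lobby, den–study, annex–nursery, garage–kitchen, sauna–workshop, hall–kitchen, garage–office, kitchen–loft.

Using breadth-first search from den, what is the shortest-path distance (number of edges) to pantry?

Level 0: den
Level 1: hall, kitchen, office, sauna, study
Level 2: annex, gallery, garage, lab, lobby, loft, pantry, vault, workshop
Level 3: nursery, porch
pantry first appears at level 2.

2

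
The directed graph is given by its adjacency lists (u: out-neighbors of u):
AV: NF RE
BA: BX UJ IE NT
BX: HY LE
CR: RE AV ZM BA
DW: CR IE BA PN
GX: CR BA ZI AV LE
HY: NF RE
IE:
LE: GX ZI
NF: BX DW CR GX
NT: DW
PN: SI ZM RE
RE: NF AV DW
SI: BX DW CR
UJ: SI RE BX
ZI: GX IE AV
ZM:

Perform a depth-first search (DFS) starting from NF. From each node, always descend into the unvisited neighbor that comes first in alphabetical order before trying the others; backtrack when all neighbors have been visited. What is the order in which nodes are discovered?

NF, BX, HY, RE, AV, DW, BA, IE, NT, UJ, SI, CR, ZM, PN, LE, GX, ZI

Visit NF
NF → BX
BX → HY
HY → RE
RE → AV
RE → DW
DW → BA
BA → IE
BA → NT
BA → UJ
UJ → SI
SI → CR
CR → ZM
DW → PN
BX → LE
LE → GX
GX → ZI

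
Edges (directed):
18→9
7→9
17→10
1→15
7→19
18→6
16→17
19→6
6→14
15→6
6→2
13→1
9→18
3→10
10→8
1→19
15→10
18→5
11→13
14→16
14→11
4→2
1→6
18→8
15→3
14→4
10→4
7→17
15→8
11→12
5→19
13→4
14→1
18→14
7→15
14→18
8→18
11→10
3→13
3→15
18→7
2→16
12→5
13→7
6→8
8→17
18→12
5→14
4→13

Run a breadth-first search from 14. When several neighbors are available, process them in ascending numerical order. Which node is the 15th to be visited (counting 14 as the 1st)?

5

Visit 14; enqueue 1, 4, 11, 16, 18 → queue [1, 4, 11, 16, 18]
Visit 1; enqueue 6, 15, 19 → queue [4, 11, 16, 18, 6, 15, 19]
Visit 4; enqueue 2, 13 → queue [11, 16, 18, 6, 15, 19, 2, 13]
Visit 11; enqueue 10, 12 → queue [16, 18, 6, 15, 19, 2, 13, 10, 12]
Visit 16; enqueue 17 → queue [18, 6, 15, 19, 2, 13, 10, 12, 17]
Visit 18; enqueue 5, 7, 8, 9 → queue [6, 15, 19, 2, 13, 10, 12, 17, 5, 7, 8, 9]
Visit 6 → queue [15, 19, 2, 13, 10, 12, 17, 5, 7, 8, 9]
Visit 15; enqueue 3 → queue [19, 2, 13, 10, 12, 17, 5, 7, 8, 9, 3]
Visit 19 → queue [2, 13, 10, 12, 17, 5, 7, 8, 9, 3]
Visit 2 → queue [13, 10, 12, 17, 5, 7, 8, 9, 3]
Visit 13 → queue [10, 12, 17, 5, 7, 8, 9, 3]
Visit 10 → queue [12, 17, 5, 7, 8, 9, 3]
Visit 12 → queue [17, 5, 7, 8, 9, 3]
Visit 17 → queue [5, 7, 8, 9, 3]
Visit 5 → queue [7, 8, 9, 3]
Visit 7 → queue [8, 9, 3]
Visit 8 → queue [9, 3]
Visit 9 → queue [3]
Visit 3 → queue []

Visit order: 14, 1, 4, 11, 16, 18, 6, 15, 19, 2, 13, 10, 12, 17, 5, 7, 8, 9, 3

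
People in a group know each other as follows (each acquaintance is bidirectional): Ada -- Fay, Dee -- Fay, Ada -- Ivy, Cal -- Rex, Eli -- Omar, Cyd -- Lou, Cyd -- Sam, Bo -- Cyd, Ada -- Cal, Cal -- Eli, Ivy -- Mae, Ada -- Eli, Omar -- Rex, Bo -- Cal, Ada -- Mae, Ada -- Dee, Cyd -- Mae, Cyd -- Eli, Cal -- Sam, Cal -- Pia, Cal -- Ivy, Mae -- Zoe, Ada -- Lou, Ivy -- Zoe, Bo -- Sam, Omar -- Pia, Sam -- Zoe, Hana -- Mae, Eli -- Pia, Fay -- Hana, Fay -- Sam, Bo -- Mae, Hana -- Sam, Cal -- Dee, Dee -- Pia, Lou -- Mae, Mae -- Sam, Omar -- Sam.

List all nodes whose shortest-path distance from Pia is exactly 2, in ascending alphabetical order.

Ada, Bo, Cyd, Fay, Ivy, Rex, Sam

Level 0: Pia
Level 1: Cal, Dee, Eli, Omar
Level 2: Ada, Bo, Cyd, Fay, Ivy, Rex, Sam
Level 3: Hana, Lou, Mae, Zoe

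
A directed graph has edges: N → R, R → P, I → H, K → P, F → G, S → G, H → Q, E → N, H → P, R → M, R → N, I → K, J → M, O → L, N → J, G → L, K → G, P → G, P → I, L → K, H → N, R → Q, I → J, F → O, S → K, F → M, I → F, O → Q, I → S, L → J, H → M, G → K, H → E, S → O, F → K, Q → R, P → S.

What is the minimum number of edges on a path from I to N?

2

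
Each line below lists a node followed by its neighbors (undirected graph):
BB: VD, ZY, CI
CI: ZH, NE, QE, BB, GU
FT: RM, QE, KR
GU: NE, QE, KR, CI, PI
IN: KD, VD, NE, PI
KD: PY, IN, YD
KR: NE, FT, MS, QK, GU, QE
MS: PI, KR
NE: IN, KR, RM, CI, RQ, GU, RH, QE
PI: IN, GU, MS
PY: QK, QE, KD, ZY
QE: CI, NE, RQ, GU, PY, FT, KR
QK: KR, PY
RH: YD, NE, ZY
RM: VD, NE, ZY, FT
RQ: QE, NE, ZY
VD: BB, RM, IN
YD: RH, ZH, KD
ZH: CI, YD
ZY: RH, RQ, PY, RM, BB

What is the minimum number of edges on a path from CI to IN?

2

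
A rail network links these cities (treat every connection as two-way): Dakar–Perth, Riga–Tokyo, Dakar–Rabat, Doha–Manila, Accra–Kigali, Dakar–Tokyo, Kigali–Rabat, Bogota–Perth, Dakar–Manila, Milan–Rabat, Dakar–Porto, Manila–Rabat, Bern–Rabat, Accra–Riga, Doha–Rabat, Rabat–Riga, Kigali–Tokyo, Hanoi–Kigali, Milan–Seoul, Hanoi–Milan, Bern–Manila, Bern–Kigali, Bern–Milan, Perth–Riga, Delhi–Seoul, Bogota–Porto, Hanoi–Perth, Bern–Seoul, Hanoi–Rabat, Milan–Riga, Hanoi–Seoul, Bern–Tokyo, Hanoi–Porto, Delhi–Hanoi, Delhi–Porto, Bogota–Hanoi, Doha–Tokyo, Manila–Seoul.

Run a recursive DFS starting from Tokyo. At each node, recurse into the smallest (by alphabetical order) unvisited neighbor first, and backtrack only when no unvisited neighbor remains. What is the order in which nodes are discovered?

Tokyo → Bern → Kigali → Accra → Riga → Milan → Hanoi → Bogota → Perth → Dakar → Manila → Doha → Rabat → Seoul → Delhi → Porto

Visit Tokyo
Tokyo → Bern
Bern → Kigali
Kigali → Accra
Accra → Riga
Riga → Milan
Milan → Hanoi
Hanoi → Bogota
Bogota → Perth
Perth → Dakar
Dakar → Manila
Manila → Doha
Doha → Rabat
Manila → Seoul
Seoul → Delhi
Delhi → Porto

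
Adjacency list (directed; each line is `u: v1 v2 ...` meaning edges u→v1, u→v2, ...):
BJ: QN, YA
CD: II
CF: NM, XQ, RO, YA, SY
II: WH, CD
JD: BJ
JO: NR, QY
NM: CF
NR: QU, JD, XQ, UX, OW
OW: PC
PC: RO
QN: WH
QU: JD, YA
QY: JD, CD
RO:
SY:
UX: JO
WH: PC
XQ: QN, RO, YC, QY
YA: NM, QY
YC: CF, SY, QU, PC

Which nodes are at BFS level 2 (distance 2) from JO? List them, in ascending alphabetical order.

Level 0: JO
Level 1: NR, QY
Level 2: CD, JD, OW, QU, UX, XQ
Level 3: BJ, II, PC, QN, RO, YA, YC
Level 4: CF, NM, SY, WH

CD, JD, OW, QU, UX, XQ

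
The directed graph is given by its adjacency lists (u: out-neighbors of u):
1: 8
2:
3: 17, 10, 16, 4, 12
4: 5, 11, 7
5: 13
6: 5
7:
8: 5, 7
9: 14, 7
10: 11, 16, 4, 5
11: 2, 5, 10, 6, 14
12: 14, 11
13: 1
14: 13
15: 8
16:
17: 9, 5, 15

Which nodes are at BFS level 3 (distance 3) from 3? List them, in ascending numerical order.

2, 6, 8, 13

Level 0: 3
Level 1: 4, 10, 12, 16, 17
Level 2: 5, 7, 9, 11, 14, 15
Level 3: 2, 6, 8, 13
Level 4: 1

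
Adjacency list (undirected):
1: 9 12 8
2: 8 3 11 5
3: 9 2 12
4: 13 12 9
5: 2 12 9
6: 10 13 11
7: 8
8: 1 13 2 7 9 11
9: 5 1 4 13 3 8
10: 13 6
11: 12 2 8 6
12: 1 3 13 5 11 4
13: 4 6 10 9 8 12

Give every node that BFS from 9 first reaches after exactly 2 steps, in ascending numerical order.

Level 0: 9
Level 1: 1, 3, 4, 5, 8, 13
Level 2: 2, 6, 7, 10, 11, 12

2, 6, 7, 10, 11, 12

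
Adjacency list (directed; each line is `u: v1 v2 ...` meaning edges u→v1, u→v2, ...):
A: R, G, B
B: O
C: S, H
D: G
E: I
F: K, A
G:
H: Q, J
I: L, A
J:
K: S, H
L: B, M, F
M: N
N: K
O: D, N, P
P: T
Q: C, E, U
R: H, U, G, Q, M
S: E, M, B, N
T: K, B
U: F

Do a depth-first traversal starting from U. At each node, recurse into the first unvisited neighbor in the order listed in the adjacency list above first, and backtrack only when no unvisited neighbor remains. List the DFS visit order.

U, F, K, S, E, I, L, B, O, D, G, N, P, T, M, A, R, H, Q, C, J

Visit U
U → F
F → K
K → S
S → E
E → I
I → L
L → B
B → O
O → D
D → G
O → N
O → P
P → T
L → M
I → A
A → R
R → H
H → Q
Q → C
H → J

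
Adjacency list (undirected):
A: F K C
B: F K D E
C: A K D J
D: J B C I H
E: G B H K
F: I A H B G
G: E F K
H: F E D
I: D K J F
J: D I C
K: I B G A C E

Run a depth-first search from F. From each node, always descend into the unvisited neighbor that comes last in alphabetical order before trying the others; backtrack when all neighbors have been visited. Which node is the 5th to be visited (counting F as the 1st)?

E

Visit F
F → I
I → K
K → G
G → E
E → H
H → D
D → J
J → C
C → A
D → B

Visit order: F, I, K, G, E, H, D, J, C, A, B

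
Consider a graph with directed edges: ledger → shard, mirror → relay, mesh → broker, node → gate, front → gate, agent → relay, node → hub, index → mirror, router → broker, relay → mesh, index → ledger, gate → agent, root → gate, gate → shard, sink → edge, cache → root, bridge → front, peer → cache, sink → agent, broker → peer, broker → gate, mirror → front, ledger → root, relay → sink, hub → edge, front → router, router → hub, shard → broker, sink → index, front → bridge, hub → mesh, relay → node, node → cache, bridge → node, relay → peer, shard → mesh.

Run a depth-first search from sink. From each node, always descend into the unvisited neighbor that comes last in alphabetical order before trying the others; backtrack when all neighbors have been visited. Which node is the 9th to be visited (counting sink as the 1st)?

Visit sink
sink → index
index → mirror
mirror → relay
relay → peer
peer → cache
cache → root
root → gate
gate → shard
shard → mesh
mesh → broker
gate → agent
relay → node
node → hub
hub → edge
mirror → front
front → router
front → bridge
index → ledger

Visit order: sink, index, mirror, relay, peer, cache, root, gate, shard, mesh, broker, agent, node, hub, edge, front, router, bridge, ledger

shard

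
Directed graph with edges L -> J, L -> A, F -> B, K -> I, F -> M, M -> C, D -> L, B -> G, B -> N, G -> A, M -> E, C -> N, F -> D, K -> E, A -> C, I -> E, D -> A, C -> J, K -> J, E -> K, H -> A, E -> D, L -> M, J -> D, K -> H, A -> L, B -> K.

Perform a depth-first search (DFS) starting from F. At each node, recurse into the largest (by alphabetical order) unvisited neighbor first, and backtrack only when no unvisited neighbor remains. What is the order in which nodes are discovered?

F M E K J D L A C N I H B G

Visit F
F → M
M → E
E → K
K → J
J → D
D → L
L → A
A → C
C → N
K → I
K → H
F → B
B → G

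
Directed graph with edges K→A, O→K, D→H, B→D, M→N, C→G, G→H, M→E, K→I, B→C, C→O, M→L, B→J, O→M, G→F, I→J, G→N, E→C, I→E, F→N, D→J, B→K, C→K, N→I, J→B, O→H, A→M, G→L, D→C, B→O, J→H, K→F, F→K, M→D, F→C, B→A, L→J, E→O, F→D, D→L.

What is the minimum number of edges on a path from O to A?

Level 0: O
Level 1: H, K, M
Level 2: A, D, E, F, I, L, N
Level 3: C, J
Level 4: B, G
A first appears at level 2.

2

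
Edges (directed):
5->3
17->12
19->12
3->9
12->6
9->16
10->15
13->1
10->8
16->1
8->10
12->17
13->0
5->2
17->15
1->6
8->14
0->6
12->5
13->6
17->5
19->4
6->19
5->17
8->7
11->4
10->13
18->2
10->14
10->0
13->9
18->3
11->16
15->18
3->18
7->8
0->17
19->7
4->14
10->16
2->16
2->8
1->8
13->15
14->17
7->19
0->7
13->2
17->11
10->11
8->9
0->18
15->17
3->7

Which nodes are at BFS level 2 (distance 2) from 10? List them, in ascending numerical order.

Level 0: 10
Level 1: 0, 8, 11, 13, 14, 15, 16
Level 2: 1, 2, 4, 6, 7, 9, 17, 18
Level 3: 3, 5, 12, 19

1, 2, 4, 6, 7, 9, 17, 18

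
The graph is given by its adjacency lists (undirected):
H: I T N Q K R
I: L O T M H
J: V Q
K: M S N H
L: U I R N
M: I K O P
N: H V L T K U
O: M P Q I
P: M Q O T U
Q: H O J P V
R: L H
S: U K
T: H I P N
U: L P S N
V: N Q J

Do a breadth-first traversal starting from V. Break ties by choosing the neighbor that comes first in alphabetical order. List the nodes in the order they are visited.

V -> J -> N -> Q -> H -> K -> L -> T -> U -> O -> P -> I -> R -> M -> S

Visit V; enqueue J, N, Q → queue [J, N, Q]
Visit J → queue [N, Q]
Visit N; enqueue H, K, L, T, U → queue [Q, H, K, L, T, U]
Visit Q; enqueue O, P → queue [H, K, L, T, U, O, P]
Visit H; enqueue I, R → queue [K, L, T, U, O, P, I, R]
Visit K; enqueue M, S → queue [L, T, U, O, P, I, R, M, S]
Visit L → queue [T, U, O, P, I, R, M, S]
Visit T → queue [U, O, P, I, R, M, S]
Visit U → queue [O, P, I, R, M, S]
Visit O → queue [P, I, R, M, S]
Visit P → queue [I, R, M, S]
Visit I → queue [R, M, S]
Visit R → queue [M, S]
Visit M → queue [S]
Visit S → queue []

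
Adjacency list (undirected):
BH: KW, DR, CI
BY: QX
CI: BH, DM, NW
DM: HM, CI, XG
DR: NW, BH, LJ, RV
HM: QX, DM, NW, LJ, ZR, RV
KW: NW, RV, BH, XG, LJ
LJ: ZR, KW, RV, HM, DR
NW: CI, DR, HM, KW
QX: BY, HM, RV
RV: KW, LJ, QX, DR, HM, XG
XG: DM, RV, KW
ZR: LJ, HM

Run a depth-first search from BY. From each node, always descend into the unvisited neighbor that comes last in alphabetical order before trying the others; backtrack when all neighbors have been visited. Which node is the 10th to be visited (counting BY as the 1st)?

Visit BY
BY → QX
QX → RV
RV → XG
XG → KW
KW → NW
NW → HM
HM → ZR
ZR → LJ
LJ → DR
DR → BH
BH → CI
CI → DM

Visit order: BY, QX, RV, XG, KW, NW, HM, ZR, LJ, DR, BH, CI, DM

DR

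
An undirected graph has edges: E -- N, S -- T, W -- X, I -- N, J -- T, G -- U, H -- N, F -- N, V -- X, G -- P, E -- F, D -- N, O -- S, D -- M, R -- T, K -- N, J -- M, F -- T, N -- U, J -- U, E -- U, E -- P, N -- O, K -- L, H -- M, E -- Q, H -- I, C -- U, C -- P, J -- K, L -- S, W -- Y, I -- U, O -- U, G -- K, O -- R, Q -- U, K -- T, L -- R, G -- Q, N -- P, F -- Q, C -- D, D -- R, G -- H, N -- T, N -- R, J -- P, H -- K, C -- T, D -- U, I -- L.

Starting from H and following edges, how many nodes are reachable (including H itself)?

BFS from H visits: H, G, I, K, M, N, P, Q, U, L, J, T, D, E, F, O, R, C, S
Reachable nodes: 19 of 23 total.

19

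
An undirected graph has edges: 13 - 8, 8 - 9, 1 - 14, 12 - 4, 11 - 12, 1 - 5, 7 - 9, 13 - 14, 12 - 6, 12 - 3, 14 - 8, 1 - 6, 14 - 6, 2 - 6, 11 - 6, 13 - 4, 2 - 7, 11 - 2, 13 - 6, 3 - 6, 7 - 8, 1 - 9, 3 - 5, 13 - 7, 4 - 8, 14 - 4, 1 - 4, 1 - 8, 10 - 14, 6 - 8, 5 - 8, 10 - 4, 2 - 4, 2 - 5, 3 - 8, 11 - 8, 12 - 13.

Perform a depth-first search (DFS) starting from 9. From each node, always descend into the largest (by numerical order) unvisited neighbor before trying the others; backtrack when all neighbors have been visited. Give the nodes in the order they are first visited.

Visit 9
9 → 8
8 → 14
14 → 13
13 → 12
12 → 11
11 → 6
6 → 3
3 → 5
5 → 2
2 → 7
2 → 4
4 → 10
4 → 1

9 8 14 13 12 11 6 3 5 2 7 4 10 1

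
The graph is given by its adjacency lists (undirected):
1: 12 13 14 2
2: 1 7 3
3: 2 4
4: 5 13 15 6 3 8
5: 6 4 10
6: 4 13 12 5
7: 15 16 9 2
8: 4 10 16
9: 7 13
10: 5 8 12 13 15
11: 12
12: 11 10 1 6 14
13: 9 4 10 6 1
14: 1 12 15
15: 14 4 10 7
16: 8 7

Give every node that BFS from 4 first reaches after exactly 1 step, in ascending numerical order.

3, 5, 6, 8, 13, 15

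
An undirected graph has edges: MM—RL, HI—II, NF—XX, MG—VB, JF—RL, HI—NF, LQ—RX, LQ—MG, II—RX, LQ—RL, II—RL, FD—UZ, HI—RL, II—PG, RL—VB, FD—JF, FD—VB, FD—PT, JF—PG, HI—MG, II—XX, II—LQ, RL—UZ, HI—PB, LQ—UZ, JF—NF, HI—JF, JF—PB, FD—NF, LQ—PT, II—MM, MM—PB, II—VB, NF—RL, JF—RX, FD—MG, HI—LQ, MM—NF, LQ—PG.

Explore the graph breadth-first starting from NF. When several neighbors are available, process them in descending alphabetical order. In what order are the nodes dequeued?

Visit NF; enqueue XX, RL, MM, JF, HI, FD → queue [XX, RL, MM, JF, HI, FD]
Visit XX; enqueue II → queue [RL, MM, JF, HI, FD, II]
Visit RL; enqueue VB, UZ, LQ → queue [MM, JF, HI, FD, II, VB, UZ, LQ]
Visit MM; enqueue PB → queue [JF, HI, FD, II, VB, UZ, LQ, PB]
Visit JF; enqueue RX, PG → queue [HI, FD, II, VB, UZ, LQ, PB, RX, PG]
Visit HI; enqueue MG → queue [FD, II, VB, UZ, LQ, PB, RX, PG, MG]
Visit FD; enqueue PT → queue [II, VB, UZ, LQ, PB, RX, PG, MG, PT]
Visit II → queue [VB, UZ, LQ, PB, RX, PG, MG, PT]
Visit VB → queue [UZ, LQ, PB, RX, PG, MG, PT]
Visit UZ → queue [LQ, PB, RX, PG, MG, PT]
Visit LQ → queue [PB, RX, PG, MG, PT]
Visit PB → queue [RX, PG, MG, PT]
Visit RX → queue [PG, MG, PT]
Visit PG → queue [MG, PT]
Visit MG → queue [PT]
Visit PT → queue []

NF -> XX -> RL -> MM -> JF -> HI -> FD -> II -> VB -> UZ -> LQ -> PB -> RX -> PG -> MG -> PT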